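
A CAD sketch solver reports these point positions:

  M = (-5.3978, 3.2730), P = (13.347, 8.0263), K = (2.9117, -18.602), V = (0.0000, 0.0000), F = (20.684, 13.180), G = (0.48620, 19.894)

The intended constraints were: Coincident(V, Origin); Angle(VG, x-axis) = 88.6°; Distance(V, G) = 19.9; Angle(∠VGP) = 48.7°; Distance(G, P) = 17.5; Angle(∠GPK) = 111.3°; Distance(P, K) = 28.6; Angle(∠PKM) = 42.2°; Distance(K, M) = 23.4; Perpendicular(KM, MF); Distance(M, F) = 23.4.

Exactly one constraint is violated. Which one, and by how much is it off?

Distance(M, F) = 23.4 — off by 4.50.

V = (0.00, 0.00) ✓; VG at 88.60° ✓; |VG| = 19.90 ✓; ∠VGP = 48.70° ✓; |GP| = 17.50 ✓; ∠GPK = 111.3° ✓; |PK| = 28.60 ✓; ∠PKM = 42.20° ✓; |KM| = 23.40 ✓; ∠(KM, MF) = 90.00° ✓; |MF| = 27.90 ✗.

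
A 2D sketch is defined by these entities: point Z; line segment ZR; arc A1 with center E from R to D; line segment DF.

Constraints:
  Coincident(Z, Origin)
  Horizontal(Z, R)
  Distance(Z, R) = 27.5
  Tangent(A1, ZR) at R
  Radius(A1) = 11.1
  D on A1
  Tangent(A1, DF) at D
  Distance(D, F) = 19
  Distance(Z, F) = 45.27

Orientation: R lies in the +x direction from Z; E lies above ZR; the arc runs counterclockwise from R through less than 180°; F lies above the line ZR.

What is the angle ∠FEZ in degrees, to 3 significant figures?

122°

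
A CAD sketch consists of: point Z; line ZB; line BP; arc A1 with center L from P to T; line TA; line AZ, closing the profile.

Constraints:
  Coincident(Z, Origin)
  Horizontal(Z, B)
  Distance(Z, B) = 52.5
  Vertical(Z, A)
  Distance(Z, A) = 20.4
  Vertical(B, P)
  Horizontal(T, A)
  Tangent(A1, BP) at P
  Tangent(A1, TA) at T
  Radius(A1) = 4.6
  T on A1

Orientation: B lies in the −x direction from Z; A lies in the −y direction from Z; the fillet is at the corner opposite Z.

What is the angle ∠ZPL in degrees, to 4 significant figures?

16.75°

Z is at the origin; Z and B share the same y with |ZB| = 52.5 and B on the −x side, so B = (-52.50, 0.000). ZA is vertical with |ZA| = 20.4 and A on the −y side, so A = (0.000, -20.40). The virtual corner opposite Z is at (-52.50, -20.40). A1 meets BP tangentially, so LP is at right angles to BP and tangency of A1 to TA means the radius LT is perpendicular to TA, with radius 4.6, so the center L sits 4.6 in from both sides at L = (-47.90, -15.80). That places the tangent points at P = (-52.50, -15.80) on BP and T = (-47.90, -20.40) on TA. Then cos ∠ZPL = PZ·PL / (|PZ||PL|), giving 16.75°.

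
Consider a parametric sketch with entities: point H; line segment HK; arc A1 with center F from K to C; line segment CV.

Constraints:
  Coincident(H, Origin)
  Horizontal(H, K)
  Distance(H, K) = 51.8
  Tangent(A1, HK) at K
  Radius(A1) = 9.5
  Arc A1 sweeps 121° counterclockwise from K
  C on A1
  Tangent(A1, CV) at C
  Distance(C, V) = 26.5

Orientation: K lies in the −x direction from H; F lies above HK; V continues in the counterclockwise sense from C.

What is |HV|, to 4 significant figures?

68.27

H is at the origin; H and K share the same y with |HK| = 51.8 and K on the −x side, so K = (-51.80, 0.000). Since A1 is tangent to HK there, FK ⟂ HK, so F = K + (0, 9.5) = (-51.80, 9.500). On A1, K sits at bearing -90° from F; a 121° counterclockwise sweep puts C at bearing 31°, so C = F + 9.5·(cos 31°, sin 31°) = (-43.66, 14.39). Since A1 is tangent to CV there, FC ⟂ CV, so CV runs along (−sin 31°, cos 31°); with |CV| = 26.5, V = (-57.31, 37.11). Then |HV| = |V − H| = 68.27.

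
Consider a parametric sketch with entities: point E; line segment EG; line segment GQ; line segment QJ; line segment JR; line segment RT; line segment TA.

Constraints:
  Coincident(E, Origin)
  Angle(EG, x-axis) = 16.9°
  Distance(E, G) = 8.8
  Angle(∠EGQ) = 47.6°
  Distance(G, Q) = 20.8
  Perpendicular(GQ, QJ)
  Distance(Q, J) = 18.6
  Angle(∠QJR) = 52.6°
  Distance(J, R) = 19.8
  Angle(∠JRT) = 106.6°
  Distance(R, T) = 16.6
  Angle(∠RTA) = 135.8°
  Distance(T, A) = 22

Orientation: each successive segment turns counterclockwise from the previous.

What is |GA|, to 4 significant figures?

35.89

E is at the origin; EG runs at 16.9° with length 8.8, so G = (8.420, 2.558). ∠EGQ = 47.6° gives GQ at 149.3° from the x-axis; with |GQ| = 20.8, Q = (-9.465, 13.18). The perpendicularity gives QJ at right angles to GQ, so QJ runs at -120.7°; with |QJ| = 18.6, J = (-18.96, -2.816). ∠QJR = 52.6° gives JR at 6.700° from the x-axis; with |JR| = 19.8, R = (0.7037, -0.5057). ∠JRT = 106.6° gives RT at 80.10° from the x-axis; with |RT| = 16.6, T = (3.558, 15.85). ∠RTA = 135.8° gives TA at 124.3° from the x-axis; with |TA| = 22.0, A = (-8.840, 34.02). Then |GA| = |A − G| = 35.89.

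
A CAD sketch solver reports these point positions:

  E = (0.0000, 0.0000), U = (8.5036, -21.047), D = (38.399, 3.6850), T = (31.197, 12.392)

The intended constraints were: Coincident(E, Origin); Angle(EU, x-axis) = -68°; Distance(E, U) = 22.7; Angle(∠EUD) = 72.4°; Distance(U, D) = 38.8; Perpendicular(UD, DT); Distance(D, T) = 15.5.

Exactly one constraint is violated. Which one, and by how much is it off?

Distance(D, T) = 15.5 — off by 4.20.

E = (0.00, 0.00) ✓; EU at -68.00° ✓; |EU| = 22.70 ✓; ∠EUD = 72.40° ✓; |UD| = 38.80 ✓; ∠(UD, DT) = 90.00° ✓; |DT| = 11.30 ✗.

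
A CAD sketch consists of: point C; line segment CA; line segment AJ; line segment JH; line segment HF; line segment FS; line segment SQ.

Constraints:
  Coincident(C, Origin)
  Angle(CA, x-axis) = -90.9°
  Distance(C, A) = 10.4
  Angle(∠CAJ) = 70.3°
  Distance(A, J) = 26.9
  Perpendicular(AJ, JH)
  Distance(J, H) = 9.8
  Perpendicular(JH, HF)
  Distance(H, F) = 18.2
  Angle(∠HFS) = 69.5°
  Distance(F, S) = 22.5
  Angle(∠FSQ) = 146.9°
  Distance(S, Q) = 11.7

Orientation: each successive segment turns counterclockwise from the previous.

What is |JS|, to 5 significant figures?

15.285

The perpendicularity gives HF at right angles to JH, so HF runs at -161.20°; with |HF| = 18.2, F = (4.9143, 1.6822). ∠HFS = 69.5° gives FS at -50.700° from the x-axis; with |FS| = 22.5, S = (19.165, -15.729). Then |JS| = |S − J| = 15.285.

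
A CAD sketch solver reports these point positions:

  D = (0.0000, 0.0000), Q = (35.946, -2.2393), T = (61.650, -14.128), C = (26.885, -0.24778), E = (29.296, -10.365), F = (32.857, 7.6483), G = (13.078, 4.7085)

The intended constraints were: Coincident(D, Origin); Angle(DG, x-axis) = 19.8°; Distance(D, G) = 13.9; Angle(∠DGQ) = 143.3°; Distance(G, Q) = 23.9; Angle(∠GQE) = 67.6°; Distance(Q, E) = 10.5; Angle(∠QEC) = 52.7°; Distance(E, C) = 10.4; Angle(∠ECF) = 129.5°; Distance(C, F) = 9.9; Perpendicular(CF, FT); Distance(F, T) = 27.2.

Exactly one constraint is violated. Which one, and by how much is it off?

Distance(F, T) = 27.2 — off by 8.90.

D = (0.00, 0.00) ✓; DG at 19.80° ✓; |DG| = 13.90 ✓; ∠DGQ = 143.3° ✓; |GQ| = 23.90 ✓; ∠GQE = 67.60° ✓; |QE| = 10.50 ✓; ∠QEC = 52.70° ✓; |EC| = 10.40 ✓; ∠ECF = 129.5° ✓; |CF| = 9.900 ✓; ∠(CF, FT) = 90.00° ✓; |FT| = 36.10 ✗.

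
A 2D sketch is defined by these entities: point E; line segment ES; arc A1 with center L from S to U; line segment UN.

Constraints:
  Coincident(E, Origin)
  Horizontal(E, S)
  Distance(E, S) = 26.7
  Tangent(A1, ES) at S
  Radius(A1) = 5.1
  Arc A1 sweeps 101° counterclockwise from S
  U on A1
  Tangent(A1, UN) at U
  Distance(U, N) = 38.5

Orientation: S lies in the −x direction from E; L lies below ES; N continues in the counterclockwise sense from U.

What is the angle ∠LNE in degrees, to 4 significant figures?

32.50°

E is at the origin; ES is horizontal with |ES| = 26.7 and S on the −x side, so S = (-26.70, 0.000). Since A1 is tangent to ES there, LS ⟂ ES, so L = S + (0, -5.1) = (-26.70, -5.100). On A1, S sits at bearing 90° from L; a 101° counterclockwise sweep puts U at bearing 191°, so U = L + 5.1·(cos 191°, sin 191°) = (-31.71, -6.073). A1 meets UN tangentially, so LU is at right angles to UN, so UN runs along (−sin 191°, cos 191°); with |UN| = 38.5, N = (-24.36, -43.87). Then cos ∠LNE = NL·NE / (|NL||NE|), giving 32.50°.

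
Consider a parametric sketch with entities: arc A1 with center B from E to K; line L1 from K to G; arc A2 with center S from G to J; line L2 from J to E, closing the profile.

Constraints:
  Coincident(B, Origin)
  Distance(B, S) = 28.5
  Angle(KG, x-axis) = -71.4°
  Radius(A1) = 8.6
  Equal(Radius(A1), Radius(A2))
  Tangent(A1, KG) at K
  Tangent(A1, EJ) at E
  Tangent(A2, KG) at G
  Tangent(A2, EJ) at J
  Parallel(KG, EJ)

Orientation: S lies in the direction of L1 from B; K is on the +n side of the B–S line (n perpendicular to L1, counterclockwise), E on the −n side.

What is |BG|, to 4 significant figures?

29.77

The slot axis is L1's direction at -71.4°, so u = (cos -71.4°, sin -71.4°) = (0.3190, -0.9478) and n = (−sin -71.4°, cos -71.4°) = (0.9478, 0.3190). B is at the origin and S lies 28.5 along u from B, so S = 28.5·u = (9.090, -27.01). Tangency of A1 to both parallel lines with radius 8.6 puts K and E at B ± 8.6·n: K = (8.151, 2.743), E = (-8.151, -2.743). Equal radii place G and J the same way about S: G = S + 8.6·n = (17.24, -24.27), J = S − 8.6·n = (0.9395, -29.75). Then |BG| = |G − B| = 29.77.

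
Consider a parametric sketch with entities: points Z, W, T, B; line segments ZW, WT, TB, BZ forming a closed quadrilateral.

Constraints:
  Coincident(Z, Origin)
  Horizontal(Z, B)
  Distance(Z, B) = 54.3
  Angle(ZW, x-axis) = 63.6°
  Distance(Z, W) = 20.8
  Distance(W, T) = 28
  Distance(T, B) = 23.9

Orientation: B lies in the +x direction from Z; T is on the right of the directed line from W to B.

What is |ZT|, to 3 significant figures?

30.4

Checks: |WT| = 28.00 ✓; |TB| = 23.90 ✓.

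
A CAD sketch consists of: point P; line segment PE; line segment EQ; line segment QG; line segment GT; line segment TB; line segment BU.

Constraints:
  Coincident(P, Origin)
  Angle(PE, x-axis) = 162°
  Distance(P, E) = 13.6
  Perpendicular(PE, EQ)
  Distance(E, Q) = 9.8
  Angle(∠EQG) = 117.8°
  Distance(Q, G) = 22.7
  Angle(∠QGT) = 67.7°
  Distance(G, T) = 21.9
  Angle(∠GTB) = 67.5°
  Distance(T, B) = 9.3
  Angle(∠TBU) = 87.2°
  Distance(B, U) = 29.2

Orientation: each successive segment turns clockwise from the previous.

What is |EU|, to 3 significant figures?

37.0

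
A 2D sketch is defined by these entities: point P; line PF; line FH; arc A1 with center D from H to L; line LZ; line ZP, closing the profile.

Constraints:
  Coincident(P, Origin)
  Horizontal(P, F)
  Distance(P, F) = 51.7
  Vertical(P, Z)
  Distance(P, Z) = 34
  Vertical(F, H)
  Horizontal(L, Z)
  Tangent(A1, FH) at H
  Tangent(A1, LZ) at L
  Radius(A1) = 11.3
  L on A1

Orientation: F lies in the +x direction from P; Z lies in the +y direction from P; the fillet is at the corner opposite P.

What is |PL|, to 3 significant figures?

52.8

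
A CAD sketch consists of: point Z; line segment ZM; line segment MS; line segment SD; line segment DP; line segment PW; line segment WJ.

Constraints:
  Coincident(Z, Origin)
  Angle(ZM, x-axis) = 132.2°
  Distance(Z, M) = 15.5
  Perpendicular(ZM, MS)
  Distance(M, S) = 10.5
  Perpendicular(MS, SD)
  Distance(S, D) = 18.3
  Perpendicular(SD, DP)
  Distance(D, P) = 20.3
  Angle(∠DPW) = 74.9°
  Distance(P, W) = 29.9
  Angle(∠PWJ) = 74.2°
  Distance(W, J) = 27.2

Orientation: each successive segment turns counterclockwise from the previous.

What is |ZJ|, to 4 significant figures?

24.52

Z is at the origin; ZM runs at 132.2° with length 15.5, so M = (-10.41, 11.48). The perpendicularity gives MS at right angles to ZM, so MS runs at -137.8°; with |MS| = 10.5, S = (-18.19, 4.429). MS ⟂ SD, so SD runs at -47.80°; with |SD| = 18.3, D = (-5.898, -9.127). SD is perpendicular to DP, so DP runs at 42.20°; with |DP| = 20.3, P = (9.141, 4.509). ∠DPW = 74.9° gives PW at 147.3° from the x-axis; with |PW| = 29.9, W = (-16.02, 20.66). ∠PWJ = 74.2° gives WJ at -106.9° from the x-axis; with |WJ| = 27.2, J = (-23.93, -5.364). Then |ZJ| = |J − Z| = 24.52.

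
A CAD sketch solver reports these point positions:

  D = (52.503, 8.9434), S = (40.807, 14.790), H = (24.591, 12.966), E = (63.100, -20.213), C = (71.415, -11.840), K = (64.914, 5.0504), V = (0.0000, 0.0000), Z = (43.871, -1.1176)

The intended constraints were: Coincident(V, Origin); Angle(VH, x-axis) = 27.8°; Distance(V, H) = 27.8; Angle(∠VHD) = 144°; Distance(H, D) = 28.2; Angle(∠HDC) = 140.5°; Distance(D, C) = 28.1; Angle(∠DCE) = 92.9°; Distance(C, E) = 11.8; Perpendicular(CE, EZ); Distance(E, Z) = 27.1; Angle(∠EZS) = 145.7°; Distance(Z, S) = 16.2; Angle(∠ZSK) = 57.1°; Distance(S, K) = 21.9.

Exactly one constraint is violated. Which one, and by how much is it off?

Distance(S, K) = 21.9 — off by 4.10.

V = (0.00, 0.00) ✓; VH at 27.80° ✓; |VH| = 27.80 ✓; ∠VHD = 144.0° ✓; |HD| = 28.20 ✓; ∠HDC = 140.5° ✓; |DC| = 28.10 ✓; ∠DCE = 92.90° ✓; |CE| = 11.80 ✓; ∠(CE, EZ) = 90.00° ✓; |EZ| = 27.10 ✓; ∠EZS = 145.7° ✓; |ZS| = 16.20 ✓; ∠ZSK = 57.10° ✓; |SK| = 26.00 ✗.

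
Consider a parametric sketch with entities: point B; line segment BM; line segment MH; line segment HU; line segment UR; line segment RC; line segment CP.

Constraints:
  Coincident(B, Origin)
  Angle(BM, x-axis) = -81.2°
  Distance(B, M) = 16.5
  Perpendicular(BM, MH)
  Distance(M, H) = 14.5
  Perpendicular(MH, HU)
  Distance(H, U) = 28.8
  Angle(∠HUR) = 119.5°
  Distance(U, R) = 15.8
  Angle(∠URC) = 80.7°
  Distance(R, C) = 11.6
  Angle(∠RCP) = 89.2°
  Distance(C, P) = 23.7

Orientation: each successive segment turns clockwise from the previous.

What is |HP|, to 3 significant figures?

18.4

B is at the origin; BM runs at -81.2° with length 16.5, so M = (2.52, -16.3). BM is perpendicular to MH, so MH runs at -171°; with |MH| = 14.5, H = (-11.8, -18.5). MH ⟂ HU, so HU runs at 98.8°; with |HU| = 28.8, U = (-16.2, 9.94). ∠HUR = 119.5° gives UR at 38.3° from the x-axis; with |UR| = 15.8, R = (-3.81, 19.7). ∠URC = 80.7° gives RC at -61.0° from the x-axis; with |RC| = 11.6, C = (1.81, 9.58). ∠RCP = 89.2° gives CP at -152° from the x-axis; with |CP| = 23.7, P = (-19.1, -1.62). Then |HP| = |P − H| = 18.4.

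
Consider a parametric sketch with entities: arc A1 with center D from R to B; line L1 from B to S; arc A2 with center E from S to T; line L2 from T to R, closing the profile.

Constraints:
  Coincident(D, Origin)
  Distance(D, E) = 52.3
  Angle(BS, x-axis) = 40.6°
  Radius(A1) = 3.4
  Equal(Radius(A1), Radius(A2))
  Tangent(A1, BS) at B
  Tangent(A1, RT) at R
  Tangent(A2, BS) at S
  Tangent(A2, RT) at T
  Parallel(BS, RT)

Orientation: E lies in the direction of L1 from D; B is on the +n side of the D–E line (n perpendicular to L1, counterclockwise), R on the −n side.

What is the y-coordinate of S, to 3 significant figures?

36.6

The slot axis is L1's direction at 40.6°, so u = (cos 40.6°, sin 40.6°) = (0.759, 0.651) and n = (−sin 40.6°, cos 40.6°) = (-0.651, 0.759). D is at the origin and E lies 52.3 along u from D, so E = 52.3·u = (39.7, 34.0). Tangency of A1 to both parallel lines with radius 3.4 puts B and R at D ± 3.4·n: B = (-2.21, 2.58), R = (2.21, -2.58). Equal radii place S and T the same way about E: S = E + 3.4·n = (37.5, 36.6), T = E − 3.4·n = (41.9, 31.5). So S.y = 36.6.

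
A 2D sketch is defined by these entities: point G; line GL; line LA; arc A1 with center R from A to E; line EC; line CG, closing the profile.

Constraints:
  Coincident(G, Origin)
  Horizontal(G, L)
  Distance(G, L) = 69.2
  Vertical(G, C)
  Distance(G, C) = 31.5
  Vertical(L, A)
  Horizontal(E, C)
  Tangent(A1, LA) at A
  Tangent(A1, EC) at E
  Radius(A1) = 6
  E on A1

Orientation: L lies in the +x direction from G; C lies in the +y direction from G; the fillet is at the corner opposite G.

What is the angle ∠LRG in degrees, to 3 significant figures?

81.3°

G and C share the same x with |GC| = 31.5 and C on the +y side, so C = (0.00, 31.5). The virtual corner opposite G is at (69.2, 31.5). A1 meets LA tangentially, so RA is at right angles to LA and A1 meets EC tangentially, so RE is at right angles to EC, with radius 6.0, so the center R sits 6.0 in from both sides at R = (63.2, 25.5). Then cos ∠LRG = RL·RG / (|RL||RG|), giving 81.3°.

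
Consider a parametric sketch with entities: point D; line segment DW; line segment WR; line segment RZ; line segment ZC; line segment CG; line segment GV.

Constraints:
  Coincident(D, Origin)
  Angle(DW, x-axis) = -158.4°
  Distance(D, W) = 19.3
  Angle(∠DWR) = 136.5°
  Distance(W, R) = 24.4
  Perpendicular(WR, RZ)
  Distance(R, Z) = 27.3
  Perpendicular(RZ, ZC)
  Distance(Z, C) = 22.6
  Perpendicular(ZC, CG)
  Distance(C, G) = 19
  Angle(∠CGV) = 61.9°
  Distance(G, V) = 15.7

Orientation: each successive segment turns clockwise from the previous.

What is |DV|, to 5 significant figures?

29.747

D is at the origin; DW runs at -158.4° with length 19.3, so W = (-17.945, -7.1048). ∠DWR = 136.5° gives WR at 158.10° from the x-axis; with |WR| = 24.4, R = (-40.584, 1.9961). The perpendicularity gives RZ at right angles to WR, so RZ runs at 68.100°; with |RZ| = 27.3, Z = (-30.401, 27.326). RZ is perpendicular to ZC, so ZC runs at -21.900°; with |ZC| = 22.6, C = (-9.4322, 18.897). ZC ⟂ CG, so CG runs at -111.90°; with |CG| = 19.0, G = (-16.519, 1.2676). ∠CGV = 61.9° gives GV at 130.00° from the x-axis; with |GV| = 15.7, V = (-26.611, 13.295). Then |DV| = |V − D| = 29.747.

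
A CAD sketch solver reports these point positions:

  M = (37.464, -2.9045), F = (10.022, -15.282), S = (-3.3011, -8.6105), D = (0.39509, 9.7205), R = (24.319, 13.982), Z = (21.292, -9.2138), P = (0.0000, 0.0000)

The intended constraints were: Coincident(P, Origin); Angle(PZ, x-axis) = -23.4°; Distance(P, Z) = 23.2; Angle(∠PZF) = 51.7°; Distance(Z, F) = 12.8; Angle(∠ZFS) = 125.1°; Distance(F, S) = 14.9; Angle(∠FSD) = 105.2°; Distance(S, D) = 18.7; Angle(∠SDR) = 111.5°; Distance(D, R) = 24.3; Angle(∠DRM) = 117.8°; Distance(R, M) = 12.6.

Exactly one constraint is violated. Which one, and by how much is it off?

Distance(R, M) = 12.6 — off by 8.80.

P = (0.00, 0.00) ✓; PZ at -23.40° ✓; |PZ| = 23.20 ✓; ∠PZF = 51.70° ✓; |ZF| = 12.80 ✓; ∠ZFS = 125.1° ✓; |FS| = 14.90 ✓; ∠FSD = 105.2° ✓; |SD| = 18.70 ✓; ∠SDR = 111.5° ✓; |DR| = 24.30 ✓; ∠DRM = 117.8° ✓; |RM| = 21.40 ✗.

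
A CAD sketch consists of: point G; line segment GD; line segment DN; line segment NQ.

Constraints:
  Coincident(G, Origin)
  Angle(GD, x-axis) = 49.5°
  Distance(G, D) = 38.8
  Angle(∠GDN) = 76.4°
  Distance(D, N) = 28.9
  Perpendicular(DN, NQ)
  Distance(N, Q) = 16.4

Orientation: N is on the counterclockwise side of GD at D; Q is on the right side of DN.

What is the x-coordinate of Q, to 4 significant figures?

6.846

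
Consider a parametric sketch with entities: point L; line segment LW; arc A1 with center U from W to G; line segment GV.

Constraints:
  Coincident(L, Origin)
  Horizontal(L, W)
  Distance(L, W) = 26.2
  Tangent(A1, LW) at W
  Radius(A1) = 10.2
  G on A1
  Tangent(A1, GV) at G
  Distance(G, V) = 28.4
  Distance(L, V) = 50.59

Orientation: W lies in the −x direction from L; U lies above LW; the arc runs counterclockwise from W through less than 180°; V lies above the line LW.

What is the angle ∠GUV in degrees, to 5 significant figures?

70.244°

Checks: |UG| = 10.20 ✓; ∠(UG, GV) = 90.00° ✓; |GV| = 28.40 ✓; |LV| = 50.59 ✓.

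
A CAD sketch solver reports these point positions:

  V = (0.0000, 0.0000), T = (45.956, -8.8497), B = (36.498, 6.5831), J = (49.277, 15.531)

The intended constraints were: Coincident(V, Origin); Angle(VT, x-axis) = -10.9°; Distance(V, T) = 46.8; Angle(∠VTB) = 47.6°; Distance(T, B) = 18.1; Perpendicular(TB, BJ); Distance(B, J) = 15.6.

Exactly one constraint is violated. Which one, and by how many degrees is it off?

Perpendicular(TB, BJ) — off by 3.50°.

V = (0.00, 0.00) ✓; VT at -10.90° ✓; |VT| = 46.80 ✓; ∠VTB = 47.60° ✓; |TB| = 18.10 ✓; ∠(TB, BJ) = 86.50° ✗; |BJ| = 15.60 ✓.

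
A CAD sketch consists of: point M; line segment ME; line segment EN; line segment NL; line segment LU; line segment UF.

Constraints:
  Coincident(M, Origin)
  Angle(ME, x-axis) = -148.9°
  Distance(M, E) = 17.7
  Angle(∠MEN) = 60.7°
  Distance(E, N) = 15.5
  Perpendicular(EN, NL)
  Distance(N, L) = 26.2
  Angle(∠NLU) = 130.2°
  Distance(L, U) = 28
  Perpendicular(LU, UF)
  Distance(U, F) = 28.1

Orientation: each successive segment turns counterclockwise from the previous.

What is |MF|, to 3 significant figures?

33.5

∠NLU = 130.2° gives LU at 110° from the x-axis; with |LU| = 28.0, U = (1.59, 32.3). LU is perpendicular to UF, so UF runs at -160°; with |UF| = 28.1, F = (-24.8, 22.6). Then |MF| = |F − M| = 33.5.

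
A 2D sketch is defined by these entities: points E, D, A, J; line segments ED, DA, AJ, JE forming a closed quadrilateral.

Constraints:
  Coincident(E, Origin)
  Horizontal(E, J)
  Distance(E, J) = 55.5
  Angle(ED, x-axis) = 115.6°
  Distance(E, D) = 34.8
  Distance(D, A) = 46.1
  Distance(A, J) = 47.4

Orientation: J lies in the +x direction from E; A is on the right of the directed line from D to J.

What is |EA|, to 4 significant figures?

11.94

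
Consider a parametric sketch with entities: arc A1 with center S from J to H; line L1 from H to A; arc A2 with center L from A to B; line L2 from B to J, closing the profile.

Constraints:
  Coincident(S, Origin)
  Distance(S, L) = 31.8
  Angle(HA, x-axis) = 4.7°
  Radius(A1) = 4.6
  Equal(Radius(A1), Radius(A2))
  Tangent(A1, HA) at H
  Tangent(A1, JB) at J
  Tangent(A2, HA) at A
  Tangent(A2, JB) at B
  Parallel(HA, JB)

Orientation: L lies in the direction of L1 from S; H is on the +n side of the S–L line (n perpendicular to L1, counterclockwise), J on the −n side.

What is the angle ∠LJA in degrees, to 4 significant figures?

7.905°

The slot axis is L1's direction at 4.7°, so u = (cos 4.7°, sin 4.7°) = (0.9966, 0.08194) and n = (−sin 4.7°, cos 4.7°) = (-0.08194, 0.9966). S is at the origin and L lies 31.8 along u from S, so L = 31.8·u = (31.69, 2.606). Tangency of A1 to both parallel lines with radius 4.6 puts H and J at S ± 4.6·n: H = (-0.3769, 4.585), J = (0.3769, -4.585). Equal radii place A and B the same way about L: A = L + 4.6·n = (31.32, 7.190), B = L − 4.6·n = (32.07, -1.979). Then cos ∠LJA = JL·JA / (|JL||JA|), giving 7.905°.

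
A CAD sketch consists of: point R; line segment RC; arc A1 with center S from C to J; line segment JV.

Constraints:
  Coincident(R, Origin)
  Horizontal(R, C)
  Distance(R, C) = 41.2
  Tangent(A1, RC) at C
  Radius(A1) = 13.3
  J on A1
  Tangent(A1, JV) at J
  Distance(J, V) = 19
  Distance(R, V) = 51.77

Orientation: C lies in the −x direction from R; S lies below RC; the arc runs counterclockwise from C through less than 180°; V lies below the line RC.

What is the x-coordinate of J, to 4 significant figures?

-50.57

Checks: |SJ| = 13.30 ✓; ∠(SJ, JV) = 90.00° ✓; |JV| = 19.00 ✓; |RV| = 51.77 ✓.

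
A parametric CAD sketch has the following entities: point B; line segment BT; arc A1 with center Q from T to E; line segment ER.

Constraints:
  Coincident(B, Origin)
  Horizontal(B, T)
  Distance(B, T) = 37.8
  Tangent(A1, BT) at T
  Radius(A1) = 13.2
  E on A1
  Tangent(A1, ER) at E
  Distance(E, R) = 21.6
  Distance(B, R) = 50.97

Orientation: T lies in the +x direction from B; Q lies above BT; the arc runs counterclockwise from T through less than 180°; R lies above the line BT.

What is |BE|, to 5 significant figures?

52.552

Checks: |QT| = 13.20 ✓; |QE| = 13.20 ✓; ∠(QE, ER) = 90.00° ✓; |ER| = 21.60 ✓; |BR| = 50.97 ✓.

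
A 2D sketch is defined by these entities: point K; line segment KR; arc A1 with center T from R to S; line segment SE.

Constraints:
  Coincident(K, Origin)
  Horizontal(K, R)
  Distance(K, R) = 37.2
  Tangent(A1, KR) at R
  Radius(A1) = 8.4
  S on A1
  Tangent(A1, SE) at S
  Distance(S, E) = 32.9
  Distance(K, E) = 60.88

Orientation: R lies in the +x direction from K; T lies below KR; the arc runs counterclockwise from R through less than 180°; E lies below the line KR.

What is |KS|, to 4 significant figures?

32.10

Checks: |TS| = 8.400 ✓; ∠(TS, SE) = 90.00° ✓; |SE| = 32.90 ✓; |KE| = 60.88 ✓.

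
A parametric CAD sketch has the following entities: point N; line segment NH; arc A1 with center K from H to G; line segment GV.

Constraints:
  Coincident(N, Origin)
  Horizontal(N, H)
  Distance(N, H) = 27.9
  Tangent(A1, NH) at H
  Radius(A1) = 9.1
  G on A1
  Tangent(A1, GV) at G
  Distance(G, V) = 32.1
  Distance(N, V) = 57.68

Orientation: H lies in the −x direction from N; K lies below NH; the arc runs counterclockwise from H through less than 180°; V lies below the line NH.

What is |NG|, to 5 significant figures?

37.633

Checks: |KG| = 9.100 ✓; ∠(KG, GV) = 90.00° ✓; |GV| = 32.10 ✓; |NV| = 57.68 ✓.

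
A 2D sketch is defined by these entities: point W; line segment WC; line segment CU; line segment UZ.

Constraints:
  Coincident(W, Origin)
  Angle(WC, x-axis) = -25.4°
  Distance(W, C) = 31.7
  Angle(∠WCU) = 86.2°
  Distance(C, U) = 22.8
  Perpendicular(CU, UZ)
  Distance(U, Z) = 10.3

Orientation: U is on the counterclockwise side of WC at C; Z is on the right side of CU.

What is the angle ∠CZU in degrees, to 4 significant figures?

65.69°

∠WCU = 86.2°, so CU runs at -25.4° + (180° − 86.2°) = 68.40° from the x-axis; with |CU| = 22.8, U = C + 22.8·(cos 68.40°, sin 68.40°) = (37.03, 7.602). CU ⟂ UZ; with |UZ| = 10.3 on the right of CU, Z = U + 10.3·(0.9298, -0.3681) = (46.61, 3.810). Then cos ∠CZU = ZC·ZU / (|ZC||ZU|), giving 65.69°.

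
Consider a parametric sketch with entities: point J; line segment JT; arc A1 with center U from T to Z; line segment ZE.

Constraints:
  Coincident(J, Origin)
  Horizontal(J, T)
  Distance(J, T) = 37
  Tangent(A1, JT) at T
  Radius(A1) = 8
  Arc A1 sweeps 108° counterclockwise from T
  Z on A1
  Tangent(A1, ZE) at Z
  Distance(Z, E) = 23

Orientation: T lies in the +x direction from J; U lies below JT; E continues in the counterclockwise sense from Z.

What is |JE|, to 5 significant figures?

48.770

J is at the origin; JT is horizontal with |JT| = 37.0 and T on the +x side, so T = (37.000, 0.0000). A1 meets JT tangentially, so UT is at right angles to JT, so U = T + (0, -8) = (37.000, -8.0000). On A1, T sits at bearing 90° from U; a 108° counterclockwise sweep puts Z at bearing 198°, so Z = U + 8.0·(cos 198°, sin 198°) = (29.392, -10.472). The tangent condition forces UZ to be normal to ZE, so ZE runs along (−sin 198°, cos 198°); with |ZE| = 23.0, E = (36.499, -32.346). Then |JE| = |E − J| = 48.770.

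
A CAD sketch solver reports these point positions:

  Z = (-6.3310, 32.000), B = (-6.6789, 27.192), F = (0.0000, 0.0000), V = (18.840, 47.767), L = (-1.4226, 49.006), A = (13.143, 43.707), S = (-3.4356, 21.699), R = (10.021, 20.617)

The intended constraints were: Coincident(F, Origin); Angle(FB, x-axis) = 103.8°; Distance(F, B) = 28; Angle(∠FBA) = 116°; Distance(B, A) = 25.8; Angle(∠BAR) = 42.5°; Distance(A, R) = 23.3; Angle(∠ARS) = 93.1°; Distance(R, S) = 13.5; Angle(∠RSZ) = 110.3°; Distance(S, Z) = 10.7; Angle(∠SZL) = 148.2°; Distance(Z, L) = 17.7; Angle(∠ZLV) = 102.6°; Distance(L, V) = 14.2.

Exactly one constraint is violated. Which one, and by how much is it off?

Distance(L, V) = 14.2 — off by 6.10.

F = (0.00, 0.00) ✓; FB at 103.8° ✓; |FB| = 28.00 ✓; ∠FBA = 116.0° ✓; |BA| = 25.80 ✓; ∠BAR = 42.50° ✓; |AR| = 23.30 ✓; ∠ARS = 93.10° ✓; |RS| = 13.50 ✓; ∠RSZ = 110.3° ✓; |SZ| = 10.70 ✓; ∠SZL = 148.2° ✓; |ZL| = 17.70 ✓; ∠ZLV = 102.6° ✓; |LV| = 20.30 ✗.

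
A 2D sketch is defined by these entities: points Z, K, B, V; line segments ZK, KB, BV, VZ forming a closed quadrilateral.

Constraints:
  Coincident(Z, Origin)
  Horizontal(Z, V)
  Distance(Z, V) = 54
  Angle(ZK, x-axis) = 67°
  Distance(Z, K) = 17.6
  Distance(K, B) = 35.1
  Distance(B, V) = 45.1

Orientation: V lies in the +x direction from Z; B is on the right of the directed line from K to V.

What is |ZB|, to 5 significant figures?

22.420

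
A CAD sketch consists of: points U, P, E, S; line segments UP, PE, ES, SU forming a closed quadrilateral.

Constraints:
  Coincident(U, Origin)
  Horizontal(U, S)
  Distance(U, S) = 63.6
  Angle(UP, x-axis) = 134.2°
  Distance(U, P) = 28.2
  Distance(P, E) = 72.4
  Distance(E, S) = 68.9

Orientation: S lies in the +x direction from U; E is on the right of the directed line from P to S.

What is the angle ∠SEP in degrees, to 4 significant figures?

74.61°

Checks: |PE| = 72.40 ✓; |ES| = 68.90 ✓.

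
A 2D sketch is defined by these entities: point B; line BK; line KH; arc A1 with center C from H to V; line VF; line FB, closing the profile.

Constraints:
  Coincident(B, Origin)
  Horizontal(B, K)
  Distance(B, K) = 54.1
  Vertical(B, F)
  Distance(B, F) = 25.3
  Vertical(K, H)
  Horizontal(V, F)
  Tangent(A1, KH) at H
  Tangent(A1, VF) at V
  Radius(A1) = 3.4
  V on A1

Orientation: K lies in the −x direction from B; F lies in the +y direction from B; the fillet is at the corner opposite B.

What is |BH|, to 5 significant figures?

58.365

B is at the origin; BK is horizontal with |BK| = 54.1 and K on the −x side, so K = (-54.100, 0.0000). B and F share the same x with |BF| = 25.3 and F on the +y side, so F = (0.0000, 25.300). The virtual corner opposite B is at (-54.100, 25.300). Since A1 is tangent to KH there, CH ⟂ KH and since A1 is tangent to VF there, CV ⟂ VF, with radius 3.4, so the center C sits 3.4 in from both sides at C = (-50.700, 21.900). That places the tangent points at H = (-54.100, 21.900) on KH and V = (-50.700, 25.300) on VF. Then |BH| = |H − B| = 58.365.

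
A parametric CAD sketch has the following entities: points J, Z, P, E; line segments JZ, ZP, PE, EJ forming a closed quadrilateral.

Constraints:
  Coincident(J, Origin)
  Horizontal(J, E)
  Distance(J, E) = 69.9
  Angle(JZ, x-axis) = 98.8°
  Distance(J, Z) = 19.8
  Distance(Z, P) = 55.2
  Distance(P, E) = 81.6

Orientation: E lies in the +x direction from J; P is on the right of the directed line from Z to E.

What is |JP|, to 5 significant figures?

35.803

J is at the origin; J and E share the same y with |JE| = 69.9 and E in +x, so E = (69.9, 0). JZ runs at 98.8° with |JZ| = 19.8, so Z = (-3.0291, 19.567). P is determined by |ZP| = 55.2 and |PE| = 81.6 together: it lies at the intersection of circle(Z, 55.2) and circle(E, 81.6). With |ZE| = 75.508, the foot of the radical line on ZE is 13.840 from Z and the perpendicular offset is √(55.2² − 13.840²) = 53.437. Taking the right-of-ZE solution: P = (-3.5098, -35.631).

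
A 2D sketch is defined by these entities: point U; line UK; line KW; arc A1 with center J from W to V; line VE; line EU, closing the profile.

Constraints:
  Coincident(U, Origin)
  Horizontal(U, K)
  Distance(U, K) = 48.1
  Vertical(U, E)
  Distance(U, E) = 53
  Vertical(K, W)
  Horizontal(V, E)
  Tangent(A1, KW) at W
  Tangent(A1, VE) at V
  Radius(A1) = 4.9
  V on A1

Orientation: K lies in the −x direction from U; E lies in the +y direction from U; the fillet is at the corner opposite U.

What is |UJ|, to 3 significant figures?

64.7

U is at the origin; UK is horizontal with |UK| = 48.1 and K on the −x side, so K = (-48.1, 0.00). U and E share the same x with |UE| = 53.0 and E on the +y side, so E = (0.00, 53.0). The virtual corner opposite U is at (-48.1, 53.0). Tangency of A1 to KW means the radius JW is perpendicular to KW and A1 meets VE tangentially, so JV is at right angles to VE, with radius 4.9, so the center J sits 4.9 in from both sides at J = (-43.2, 48.1). Then |UJ| = |J − U| = 64.7.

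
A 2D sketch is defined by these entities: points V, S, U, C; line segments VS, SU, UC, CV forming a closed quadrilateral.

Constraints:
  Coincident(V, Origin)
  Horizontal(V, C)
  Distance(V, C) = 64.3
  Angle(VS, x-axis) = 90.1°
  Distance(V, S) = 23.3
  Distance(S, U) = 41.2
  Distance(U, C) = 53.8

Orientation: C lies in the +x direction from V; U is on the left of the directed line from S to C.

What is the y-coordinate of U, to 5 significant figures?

45.078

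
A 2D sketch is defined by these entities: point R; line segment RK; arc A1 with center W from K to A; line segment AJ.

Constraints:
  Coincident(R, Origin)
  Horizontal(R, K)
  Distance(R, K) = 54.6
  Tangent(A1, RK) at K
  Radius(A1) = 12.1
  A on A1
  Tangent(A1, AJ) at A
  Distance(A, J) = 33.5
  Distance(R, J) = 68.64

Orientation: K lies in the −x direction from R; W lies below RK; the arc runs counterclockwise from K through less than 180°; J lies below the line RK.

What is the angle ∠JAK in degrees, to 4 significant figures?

121.1°

R is at the origin; R and K share the same y with |RK| = 54.6 and K on the −x side, so K = (-54.60, 0.000). Since A1 is tangent to RK there, WK ⟂ RK, so W = K + (0, -12.1) = (-54.60, -12.10). Since WA ⟂ AJ (tangency), |WJ| = √(12.1² + 33.5²) = 35.62 regardless of where A sits on A1. So J lies on both circle(R, 68.64) and circle(W, 35.62); the below-RK intersection is J = (-49.67, -47.38). A is the foot of the tangent from J: A = (-65.30, -17.75).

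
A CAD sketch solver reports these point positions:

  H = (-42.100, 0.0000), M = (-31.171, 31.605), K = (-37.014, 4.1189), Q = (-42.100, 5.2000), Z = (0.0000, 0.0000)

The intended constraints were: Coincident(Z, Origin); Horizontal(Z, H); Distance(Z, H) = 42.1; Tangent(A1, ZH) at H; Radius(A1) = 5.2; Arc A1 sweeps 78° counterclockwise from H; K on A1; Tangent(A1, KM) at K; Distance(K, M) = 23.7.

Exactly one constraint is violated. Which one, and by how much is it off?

Distance(K, M) = 23.7 — off by 4.40.

Z = (0.00, 0.00) ✓; Z.y = 0.00, H.y = 0.00 ✓; |ZH| = 42.10 ✓; ∠(QH, HZ) = 90.00° ✓; |QH| = 5.200 ✓; bearing(Q→K) − bearing(Q→H) = 78.00° ✓; |QK| = 5.200 ✓; ∠(QK, KM) = 90.00° ✓; |KM| = 28.10 ✗.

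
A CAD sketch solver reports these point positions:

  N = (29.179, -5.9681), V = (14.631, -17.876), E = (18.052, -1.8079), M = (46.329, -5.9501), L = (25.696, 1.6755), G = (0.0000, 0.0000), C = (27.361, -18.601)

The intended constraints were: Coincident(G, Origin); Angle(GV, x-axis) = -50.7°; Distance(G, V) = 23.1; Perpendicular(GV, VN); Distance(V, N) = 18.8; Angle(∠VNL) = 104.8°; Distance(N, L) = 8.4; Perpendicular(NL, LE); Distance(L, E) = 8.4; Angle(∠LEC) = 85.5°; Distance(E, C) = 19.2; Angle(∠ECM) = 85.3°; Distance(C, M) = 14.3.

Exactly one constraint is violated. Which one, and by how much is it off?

Distance(C, M) = 14.3 — off by 8.50.

G = (0.00, 0.00) ✓; GV at -50.70° ✓; |GV| = 23.10 ✓; ∠(GV, VN) = 90.00° ✓; |VN| = 18.80 ✓; ∠VNL = 104.8° ✓; |NL| = 8.400 ✓; ∠(NL, LE) = 90.00° ✓; |LE| = 8.400 ✓; ∠LEC = 85.50° ✓; |EC| = 19.20 ✓; ∠ECM = 85.30° ✓; |CM| = 22.80 ✗.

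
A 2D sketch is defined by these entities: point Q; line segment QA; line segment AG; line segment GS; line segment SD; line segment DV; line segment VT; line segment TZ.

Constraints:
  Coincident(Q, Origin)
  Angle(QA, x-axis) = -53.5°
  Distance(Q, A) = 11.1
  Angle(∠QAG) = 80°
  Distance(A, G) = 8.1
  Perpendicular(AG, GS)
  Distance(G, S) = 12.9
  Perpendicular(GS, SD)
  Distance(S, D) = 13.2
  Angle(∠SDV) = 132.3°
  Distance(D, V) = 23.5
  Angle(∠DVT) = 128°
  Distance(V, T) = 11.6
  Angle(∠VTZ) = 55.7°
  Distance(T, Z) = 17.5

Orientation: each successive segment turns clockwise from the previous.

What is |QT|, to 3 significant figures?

34.0

Q is at the origin; QA runs at -53.5° with length 11.1, so A = (6.60, -8.92). ∠QAG = 80.0° gives AG at -154° from the x-axis; with |AG| = 8.1, G = (-0.646, -12.5). AG is perpendicular to GS, so GS runs at 116°; with |GS| = 12.9, S = (-6.40, -0.992). GS ⟂ SD, so SD runs at 26.5°; with |SD| = 13.2, D = (5.41, 4.90). ∠SDV = 132.3° gives DV at -21.2° from the x-axis; with |DV| = 23.5, V = (27.3, -3.60). ∠DVT = 128.0° gives VT at -73.2° from the x-axis; with |VT| = 11.6, T = (30.7, -14.7). Then |QT| = |T − Q| = 34.0.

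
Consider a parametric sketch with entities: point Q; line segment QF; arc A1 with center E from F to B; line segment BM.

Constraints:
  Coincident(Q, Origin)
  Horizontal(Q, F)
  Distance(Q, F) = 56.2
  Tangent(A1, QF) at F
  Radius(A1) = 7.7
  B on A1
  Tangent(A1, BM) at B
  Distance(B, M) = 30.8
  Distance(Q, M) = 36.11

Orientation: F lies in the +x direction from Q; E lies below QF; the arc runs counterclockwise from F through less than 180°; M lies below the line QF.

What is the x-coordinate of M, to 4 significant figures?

28.16

Q is at the origin; QF is horizontal with |QF| = 56.2 and F on the +x side, so F = (56.20, 0.000). Tangency of A1 to QF means the radius EF is perpendicular to QF, so E = F + (0, -7.7) = (56.20, -7.700). Since EB ⟂ BM (tangency), |EM| = √(7.7² + 30.8²) = 31.75 regardless of where B sits on A1. So M lies on both circle(Q, 36.11) and circle(E, 31.75); the below-QF intersection is M = (28.16, -22.60). B is the foot of the tangent from M: B = (51.05, -1.980).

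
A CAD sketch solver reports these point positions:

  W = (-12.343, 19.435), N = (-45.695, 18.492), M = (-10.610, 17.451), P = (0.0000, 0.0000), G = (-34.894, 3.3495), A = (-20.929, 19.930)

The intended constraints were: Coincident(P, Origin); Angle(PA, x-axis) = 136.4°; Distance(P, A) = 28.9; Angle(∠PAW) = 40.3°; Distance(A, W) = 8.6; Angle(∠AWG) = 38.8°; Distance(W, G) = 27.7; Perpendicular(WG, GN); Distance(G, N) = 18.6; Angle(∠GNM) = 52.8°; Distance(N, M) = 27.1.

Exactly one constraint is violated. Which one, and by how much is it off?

Distance(N, M) = 27.1 — off by 8.00.

P = (0.00, 0.00) ✓; PA at 136.4° ✓; |PA| = 28.90 ✓; ∠PAW = 40.30° ✓; |AW| = 8.600 ✓; ∠AWG = 38.80° ✓; |WG| = 27.70 ✓; ∠(WG, GN) = 90.00° ✓; |GN| = 18.60 ✓; ∠GNM = 52.80° ✓; |NM| = 35.10 ✗.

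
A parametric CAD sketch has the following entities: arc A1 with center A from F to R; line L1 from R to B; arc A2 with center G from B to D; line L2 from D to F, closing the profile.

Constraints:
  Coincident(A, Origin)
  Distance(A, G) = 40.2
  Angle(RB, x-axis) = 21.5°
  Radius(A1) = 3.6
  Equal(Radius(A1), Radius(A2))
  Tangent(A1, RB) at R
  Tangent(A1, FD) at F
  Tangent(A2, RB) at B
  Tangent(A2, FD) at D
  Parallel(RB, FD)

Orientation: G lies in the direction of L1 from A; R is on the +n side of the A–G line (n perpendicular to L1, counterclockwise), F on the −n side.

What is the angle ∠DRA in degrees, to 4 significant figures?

79.85°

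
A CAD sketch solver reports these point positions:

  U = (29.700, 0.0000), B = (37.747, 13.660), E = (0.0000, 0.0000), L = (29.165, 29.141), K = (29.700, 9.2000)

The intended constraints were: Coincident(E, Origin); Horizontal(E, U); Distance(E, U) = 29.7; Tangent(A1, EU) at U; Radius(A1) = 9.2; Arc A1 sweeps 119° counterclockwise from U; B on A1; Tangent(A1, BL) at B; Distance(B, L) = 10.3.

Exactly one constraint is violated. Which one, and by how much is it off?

Distance(B, L) = 10.3 — off by 7.40.

E = (0.00, 0.00) ✓; E.y = 0.00, U.y = 0.00 ✓; |EU| = 29.70 ✓; ∠(KU, UE) = 90.00° ✓; |KU| = 9.200 ✓; bearing(K→B) − bearing(K→U) = 119.0° ✓; |KB| = 9.200 ✓; ∠(KB, BL) = 90.00° ✓; |BL| = 17.70 ✗.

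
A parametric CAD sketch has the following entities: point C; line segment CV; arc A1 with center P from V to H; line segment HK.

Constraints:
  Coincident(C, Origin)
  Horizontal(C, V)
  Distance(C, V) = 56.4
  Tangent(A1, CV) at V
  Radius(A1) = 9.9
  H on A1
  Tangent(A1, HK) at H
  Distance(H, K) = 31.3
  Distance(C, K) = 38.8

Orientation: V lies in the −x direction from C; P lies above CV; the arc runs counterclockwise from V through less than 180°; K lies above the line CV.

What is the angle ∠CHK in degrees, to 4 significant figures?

52.14°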